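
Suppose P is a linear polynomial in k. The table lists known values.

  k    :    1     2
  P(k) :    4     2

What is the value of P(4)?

Write P(k) = ak + b; the 2 given values yield a linear system in the 2 coefficients.
Solving, P(k) = -2k + 6.
Then P(4) = -2.

-2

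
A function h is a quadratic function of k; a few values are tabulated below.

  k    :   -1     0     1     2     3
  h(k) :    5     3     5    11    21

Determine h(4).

35

Write h(k) = ak² + bk + c; the 5 given values yield a linear system in the 3 coefficients.
Solving, h(k) = 2k² + 3.
Then h(4) = 35.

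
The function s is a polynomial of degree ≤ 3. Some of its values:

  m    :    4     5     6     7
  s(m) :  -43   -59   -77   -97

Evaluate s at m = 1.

First differences: -16, -18, -20. Second differences: -2, -2.
Level-2 differences are constant, so s has degree 2.
Fitting a degree-2 polynomial gives s(m) = -m² - 7m + 1.
Then s(1) = -7.

-7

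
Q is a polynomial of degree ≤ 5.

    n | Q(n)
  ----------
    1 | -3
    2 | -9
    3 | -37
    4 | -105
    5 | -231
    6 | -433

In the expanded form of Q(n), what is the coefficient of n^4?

0

First differences: -6, -28, -68, -126, -202. Second differences: -22, -40, -58, -76. Third differences: -18, -18, -18.
Level-3 differences are constant, so Q has degree 3.
Fitting a degree-3 polynomial gives Q(n) = -3n³ + 7n² - 6n - 1.
The coefficient of n^4 is 0.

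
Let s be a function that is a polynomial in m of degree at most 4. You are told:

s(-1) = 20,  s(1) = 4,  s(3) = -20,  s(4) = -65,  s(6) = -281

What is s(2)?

Write s(m) = am^4 + bm³ + cm² + dm + e; the 5 given values yield a linear system in the 5 coefficients.
Solving, the leading coefficient vanishes, and s(m) = -2m³ + 5m² - 6m + 7.
Then s(2) = -1.

-1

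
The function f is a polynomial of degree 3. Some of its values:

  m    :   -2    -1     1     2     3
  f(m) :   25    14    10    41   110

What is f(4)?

Write f(m) = am³ + bm² + cm + d; the 5 given values yield a linear system in the 4 coefficients.
Solving, f(m) = 2m³ + 7m² - 4m + 5.
Then f(4) = 229.

229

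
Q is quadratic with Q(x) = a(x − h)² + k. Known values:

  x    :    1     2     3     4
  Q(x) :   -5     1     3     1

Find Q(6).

First differences 6, 2, -2; second difference -4 = 2a, so a = -2.
Expanding, the x-coefficient is −2ah = 4h; matching it to the data gives h = 3, and then k = 3.
So Q(x) = -2(x − 3)² + 3.
Q(6) = -2·3² + 3 = -15.

-15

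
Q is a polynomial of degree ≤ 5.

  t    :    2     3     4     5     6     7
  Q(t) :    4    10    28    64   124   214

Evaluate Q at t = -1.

Write Q(t) = at^5 + bt^4 + ct³ + dt² + et + p; the 6 given values yield a linear system in the 6 coefficients.
Solving, the top 2 coefficients vanish, and Q(t) = t³ - 3t² + 2t + 4.
Then Q(-1) = -2.

-2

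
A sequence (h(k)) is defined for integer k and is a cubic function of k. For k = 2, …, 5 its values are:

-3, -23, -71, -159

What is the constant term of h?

Write h(k) = ak³ + bk² + ck + d; the 4 given values yield a linear system in the 4 coefficients.
Solving, h(k) = -2k³ + 4k² - 2k + 1.
The constant term is h(0) = 1.

1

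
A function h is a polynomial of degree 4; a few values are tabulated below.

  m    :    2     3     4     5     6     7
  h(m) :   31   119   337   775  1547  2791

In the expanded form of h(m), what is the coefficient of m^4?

First differences: 88, 218, 438, 772, 1244. Second differences: 130, 220, 334, 472. Third differences: 90, 114, 138. Fourth differences: 24, 24.
Level-4 differences are constant, so h has degree 4.
Fitting a degree-4 polynomial gives h(m) = m^4 + m³ + m² - m + 5.
The coefficient of m^4 is 1.

1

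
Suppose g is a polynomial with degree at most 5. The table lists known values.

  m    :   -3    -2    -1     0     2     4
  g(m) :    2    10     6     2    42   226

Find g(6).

Write g(m) = am^5 + bm^4 + cm³ + dm² + em + p; the 6 given values yield a linear system in the 6 coefficients.
Solving, the top 2 coefficients vanish, and g(m) = 2m³ + 6m² + 2.
Then g(6) = 650.

650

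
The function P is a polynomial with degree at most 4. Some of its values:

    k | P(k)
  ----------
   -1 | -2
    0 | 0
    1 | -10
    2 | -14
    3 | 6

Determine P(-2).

-34

First differences: 2, -10, -4, 20. Second differences: -12, 6, 24. Third differences: 18, 18.
Level-3 differences are constant, so P has degree 3.
Fitting a degree-3 polynomial gives P(k) = 3k³ - 6k² - 7k.
Then P(-2) = -34.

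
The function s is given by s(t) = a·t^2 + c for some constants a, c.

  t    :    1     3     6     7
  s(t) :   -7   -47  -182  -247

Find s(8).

-322

From s(1) = -7 and s(3) = -47: 1a + c = -7 and 9a + c = -47.
Subtracting: 8a = -40, so a = -5; then c = -7 − (-5)·1 = -2.
So s(t) = -5t² − 2, and s(8) = -322.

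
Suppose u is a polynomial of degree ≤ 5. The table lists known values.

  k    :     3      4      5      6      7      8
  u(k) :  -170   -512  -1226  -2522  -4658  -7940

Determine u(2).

First differences: -342, -714, -1296, -2136, -3282. Second differences: -372, -582, -840, -1146. Third differences: -210, -258, -306. Fourth differences: -48, -48.
Level-4 differences are constant, so u has degree 4.
Fitting a degree-4 polynomial gives u(k) = -2k^4 + k³ - 4k² - k + 4.
Then u(2) = -38.

-38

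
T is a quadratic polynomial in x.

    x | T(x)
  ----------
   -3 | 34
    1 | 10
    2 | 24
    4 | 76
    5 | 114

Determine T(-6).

Write T(x) = ax² + bx + c; the 5 given values yield a linear system in the 3 coefficients.
Solving, T(x) = 4x² + 2x + 4.
Then T(-6) = 136.

136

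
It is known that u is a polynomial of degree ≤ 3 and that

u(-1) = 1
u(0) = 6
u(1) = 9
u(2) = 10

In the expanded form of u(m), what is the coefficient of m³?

0

First differences: 5, 3, 1. Second differences: -2, -2.
Level-2 differences are constant, so u has degree 2.
Fitting a degree-2 polynomial gives u(m) = -m² + 4m + 6.
The coefficient of m³ is 0.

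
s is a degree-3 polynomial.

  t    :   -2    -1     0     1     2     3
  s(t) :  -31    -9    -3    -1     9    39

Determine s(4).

First differences: 22, 6, 2, 10, 30. Second differences: -16, -4, 8, 20. Third differences: 12, 12, 12.
Level-3 differences are constant, so s has degree 3.
Fitting a degree-3 polynomial gives s(t) = 2t³ - 2t² + 2t - 3.
Then s(4) = 101.

101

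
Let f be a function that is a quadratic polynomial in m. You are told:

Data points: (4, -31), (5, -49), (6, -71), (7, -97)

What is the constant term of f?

First differences: -18, -22, -26. Second differences: -4, -4.
Level-2 differences are constant, so f has degree 2.
Fitting a degree-2 polynomial gives f(m) = -2m² + 1.
The constant term is f(0) = 1.

1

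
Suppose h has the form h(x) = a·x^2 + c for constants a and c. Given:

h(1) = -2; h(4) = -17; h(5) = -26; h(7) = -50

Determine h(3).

From h(1) = -2 and h(4) = -17: 1a + c = -2 and 16a + c = -17.
Subtracting: 15a = -15, so a = -1; then c = -2 − (-1)·1 = -1.
So h(x) = -1x² − 1, and h(3) = -10.

-10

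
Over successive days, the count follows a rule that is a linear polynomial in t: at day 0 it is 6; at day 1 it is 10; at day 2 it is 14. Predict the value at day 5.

Write the value at t as h(t).
First differences: 4, 4.
Level-1 differences are constant, so h has degree 1.
Fitting a degree-1 polynomial gives h(t) = 4t + 6.
Then h(5) = 26.

26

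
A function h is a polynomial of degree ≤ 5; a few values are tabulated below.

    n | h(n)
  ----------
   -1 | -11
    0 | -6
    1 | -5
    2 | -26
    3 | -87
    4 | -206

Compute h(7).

-1091

Write h(n) = an^5 + bn^4 + cn³ + dn² + en + p; the 6 given values yield a linear system in the 6 coefficients.
Solving, the top 2 coefficients vanish, and h(n) = -3n³ - 2n² + 6n - 6.
Then h(7) = -1091.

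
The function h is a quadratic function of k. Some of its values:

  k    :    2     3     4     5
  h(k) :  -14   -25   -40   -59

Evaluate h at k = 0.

First differences: -11, -15, -19. Second differences: -4, -4.
Level-2 differences are constant, so h has degree 2.
Fitting a degree-2 polynomial gives h(k) = -2k² - k - 4.
Then h(0) = -4.

-4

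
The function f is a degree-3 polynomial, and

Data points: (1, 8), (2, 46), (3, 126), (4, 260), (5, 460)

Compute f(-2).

26

First differences: 38, 80, 134, 200. Second differences: 42, 54, 66. Third differences: 12, 12.
Level-3 differences are constant, so f has degree 3.
Fitting a degree-3 polynomial gives f(t) = 2t³ + 9t² - 3t.
Then f(-2) = 26.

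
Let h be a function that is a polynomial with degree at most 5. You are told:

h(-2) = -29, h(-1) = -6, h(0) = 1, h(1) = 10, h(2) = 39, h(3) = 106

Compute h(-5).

-374

Write h(k) = ak^5 + bk^4 + ck³ + dk² + ek + p; the 6 given values yield a linear system in the 6 coefficients.
Solving, the top 2 coefficients vanish, and h(k) = 3k³ + k² + 5k + 1.
Then h(-5) = -374.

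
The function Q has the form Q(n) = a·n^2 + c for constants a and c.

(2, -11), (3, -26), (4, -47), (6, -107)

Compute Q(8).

-191

From Q(2) = -11 and Q(3) = -26: 4a + c = -11 and 9a + c = -26.
Subtracting: 5a = -15, so a = -3; then c = -11 − (-3)·4 = 1.
So Q(n) = -3n² + 1, and Q(8) = -191.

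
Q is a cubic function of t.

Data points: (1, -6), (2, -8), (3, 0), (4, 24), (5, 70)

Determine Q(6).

144

Write Q(t) = at³ + bt² + ct + d; the 5 given values yield a linear system in the 4 coefficients.
Solving, Q(t) = t³ - t² - 6t.
Then Q(6) = 144.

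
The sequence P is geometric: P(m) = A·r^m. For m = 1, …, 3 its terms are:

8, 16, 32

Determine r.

2

Consecutive ratio: 16/8 = 2, and 32/16 = 2, so r = 2.
Then A·2^1 = 8 gives A = 4, and P(m) = 4·2^m.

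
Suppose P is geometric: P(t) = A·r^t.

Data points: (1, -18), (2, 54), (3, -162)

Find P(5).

Consecutive ratio: 54/(-18) = -3, and -162/54 = -3, so r = -3.
Then A·(-3)^1 = -18 gives A = 6, and P(t) = 6·(-3)^t.
P(5) = 6·(-3)^5 = -1458.

-1458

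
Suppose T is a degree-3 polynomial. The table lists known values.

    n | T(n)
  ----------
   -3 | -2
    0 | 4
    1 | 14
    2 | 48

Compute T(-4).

-36

Write T(n) = an³ + bn² + cn + d; the 4 given values yield a linear system in the 4 coefficients.
Solving, T(n) = 2n³ + 6n² + 2n + 4.
Then T(-4) = -36.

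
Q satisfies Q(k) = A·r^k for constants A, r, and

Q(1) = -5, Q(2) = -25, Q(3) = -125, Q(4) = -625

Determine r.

5

Consecutive ratio: -25/(-5) = 5, and -125/(-25) = 5, so r = 5.
Then A·5^1 = -5 gives A = -1, and Q(k) = -1·5^k.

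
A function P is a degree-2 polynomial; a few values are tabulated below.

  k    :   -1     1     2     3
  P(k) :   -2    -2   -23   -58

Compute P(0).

Write P(k) = ak² + bk + c; the 4 given values yield a linear system in the 3 coefficients.
Solving, P(k) = -7k² + 5.
Then P(0) = 5.

5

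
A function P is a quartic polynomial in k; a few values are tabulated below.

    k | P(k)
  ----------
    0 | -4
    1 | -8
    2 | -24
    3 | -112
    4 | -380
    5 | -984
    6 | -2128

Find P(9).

First differences: -4, -16, -88, -268, -604, -1144. Second differences: -12, -72, -180, -336, -540. Third differences: -60, -108, -156, -204. Fourth differences: -48, -48, -48.
Level-4 differences are constant, so P has degree 4.
Fitting a degree-4 polynomial gives P(k) = -2k^4 + 2k³ + 2k² - 6k - 4.
Then P(9) = -11560.

-11560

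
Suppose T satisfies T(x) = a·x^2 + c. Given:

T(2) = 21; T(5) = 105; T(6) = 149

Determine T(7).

From T(2) = 21 and T(5) = 105: 4a + c = 21 and 25a + c = 105.
Subtracting: 21a = 84, so a = 4; then c = 21 − 4·4 = 5.
So T(x) = 4x² + 5, and T(7) = 201.

201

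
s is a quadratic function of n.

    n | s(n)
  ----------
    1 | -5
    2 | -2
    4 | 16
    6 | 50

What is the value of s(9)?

131

Write s(n) = an² + bn + c; the 4 given values yield a linear system in the 3 coefficients.
Solving, s(n) = 2n² - 3n - 4.
Then s(9) = 131.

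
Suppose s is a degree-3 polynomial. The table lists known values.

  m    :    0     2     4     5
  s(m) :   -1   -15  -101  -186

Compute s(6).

Write s(m) = am³ + bm² + cm + d; the 4 given values yield a linear system in the 4 coefficients.
Solving, s(m) = -m³ - 3m² + 3m - 1.
Then s(6) = -307.

-307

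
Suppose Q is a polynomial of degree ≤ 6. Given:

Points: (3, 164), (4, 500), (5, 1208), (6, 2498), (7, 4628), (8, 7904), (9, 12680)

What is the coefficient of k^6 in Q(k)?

First differences: 336, 708, 1290, 2130, 3276, 4776. Second differences: 372, 582, 840, 1146, 1500. Third differences: 210, 258, 306, 354. Fourth differences: 48, 48, 48.
Level-4 differences are constant, so Q has degree 4.
Fitting a degree-4 polynomial gives Q(k) = 2k^4 - k³ + 4k² - 5k + 8.
The coefficient of k^6 is 0.

0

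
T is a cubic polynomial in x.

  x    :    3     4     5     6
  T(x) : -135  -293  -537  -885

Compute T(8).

Write T(x) = ax³ + bx² + cx + d; the 4 given values yield a linear system in the 4 coefficients.
Solving, T(x) = -3x³ - 7x² + 2x + 3.
Then T(8) = -1965.

-1965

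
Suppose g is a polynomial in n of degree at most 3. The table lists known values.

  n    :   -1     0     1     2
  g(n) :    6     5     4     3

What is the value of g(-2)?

7

Write g(n) = an³ + bn² + cn + d; the 4 given values yield a linear system in the 4 coefficients.
Solving, the top 2 coefficients vanish, and g(n) = -n + 5.
Then g(-2) = 7.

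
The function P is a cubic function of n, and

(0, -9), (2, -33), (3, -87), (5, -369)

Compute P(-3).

Write P(n) = an³ + bn² + cn + d; the 4 given values yield a linear system in the 4 coefficients.
Solving, P(n) = -3n³ + n² - 2n - 9.
Then P(-3) = 87.

87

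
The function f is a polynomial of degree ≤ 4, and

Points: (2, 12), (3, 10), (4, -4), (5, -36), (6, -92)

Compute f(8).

-300

First differences: -2, -14, -32, -56. Second differences: -12, -18, -24. Third differences: -6, -6.
Level-3 differences are constant, so f has degree 3.
Fitting a degree-3 polynomial gives f(m) = -m³ + 3m² + 2m + 4.
Then f(8) = -300.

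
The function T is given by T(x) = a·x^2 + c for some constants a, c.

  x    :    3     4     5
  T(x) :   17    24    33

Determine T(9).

From T(3) = 17 and T(4) = 24: 9a + c = 17 and 16a + c = 24.
Subtracting: 7a = 7, so a = 1; then c = 17 − 1·9 = 8.
So T(x) = 1x² + 8, and T(9) = 89.

89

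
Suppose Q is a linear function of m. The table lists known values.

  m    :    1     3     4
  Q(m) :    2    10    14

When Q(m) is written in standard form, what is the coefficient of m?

Write Q(m) = am + b; the 3 given values yield a linear system in the 2 coefficients.
Solving, Q(m) = 4m - 2.
The coefficient of m is 4.

4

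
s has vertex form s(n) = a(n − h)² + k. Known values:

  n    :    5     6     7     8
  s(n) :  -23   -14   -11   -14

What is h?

First differences 9, 3, -3; second difference -6 = 2a, so a = -3.
Expanding, the n-coefficient is −2ah = 6h; matching it to the data gives h = 7, and then k = -11.
So s(n) = -3(n − 7)² − 11.
Hence h = 7.

7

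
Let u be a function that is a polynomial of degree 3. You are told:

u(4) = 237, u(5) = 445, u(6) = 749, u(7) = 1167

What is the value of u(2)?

37

Write u(k) = ak³ + bk² + ck + d; the 4 given values yield a linear system in the 4 coefficients.
Solving, u(k) = 3k³ + 3k² - 2k + 5.
Then u(2) = 37.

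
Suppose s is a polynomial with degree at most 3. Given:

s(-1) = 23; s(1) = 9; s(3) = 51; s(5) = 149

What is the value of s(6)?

219

Write s(m) = am³ + bm² + cm + d; the 4 given values yield a linear system in the 4 coefficients.
Solving, the leading coefficient vanishes, and s(m) = 7m² - 7m + 9.
Then s(6) = 219.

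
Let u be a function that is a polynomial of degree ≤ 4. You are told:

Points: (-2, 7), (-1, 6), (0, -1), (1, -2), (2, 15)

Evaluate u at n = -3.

First differences: -1, -7, -1, 17. Second differences: -6, 6, 18. Third differences: 12, 12.
Level-3 differences are constant, so u has degree 3.
Fitting a degree-3 polynomial gives u(n) = 2n³ + 3n² - 6n - 1.
Then u(-3) = -10.

-10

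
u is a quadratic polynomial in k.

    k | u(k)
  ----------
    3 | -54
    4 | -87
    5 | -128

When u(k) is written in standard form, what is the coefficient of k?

Write u(k) = ak² + bk + c; the 3 given values yield a linear system in the 3 coefficients.
Solving, u(k) = -4k² - 5k - 3.
The coefficient of k is -5.

-5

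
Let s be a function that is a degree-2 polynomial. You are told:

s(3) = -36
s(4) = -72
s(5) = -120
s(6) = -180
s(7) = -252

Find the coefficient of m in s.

First differences: -36, -48, -60, -72. Second differences: -12, -12, -12.
Level-2 differences are constant, so s has degree 2.
Fitting a degree-2 polynomial gives s(m) = -6m² + 6m.
The coefficient of m is 6.

6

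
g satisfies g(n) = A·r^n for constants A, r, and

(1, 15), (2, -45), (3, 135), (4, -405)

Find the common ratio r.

Consecutive ratio: -45/15 = -3, and 135/(-45) = -3, so r = -3.
Then A·(-3)^1 = 15 gives A = -5, and g(n) = -5·(-3)^n.

-3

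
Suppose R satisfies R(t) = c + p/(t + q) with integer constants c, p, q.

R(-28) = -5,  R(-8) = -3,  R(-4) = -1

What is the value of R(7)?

-12

(R(t) − c)(t + q) = p for each data point; the three points give a linear system in c and q, then p follows.
Solving: c = -6, q = -2, p = -30, so R(t) = -6 − 30/(t − 2).
Then R(7) = -6 − 30/5 = -12.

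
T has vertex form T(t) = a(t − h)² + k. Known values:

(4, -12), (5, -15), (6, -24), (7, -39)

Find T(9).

First differences -3, -9, -15; second difference -6 = 2a, so a = -3.
Expanding, the t-coefficient is −2ah = 6h; matching it to the data gives h = 4, and then k = -12.
So T(t) = -3(t − 4)² − 12.
T(9) = -3·5² − 12 = -87.

-87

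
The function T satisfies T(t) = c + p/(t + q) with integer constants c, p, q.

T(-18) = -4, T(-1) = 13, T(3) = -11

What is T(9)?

(T(t) − c)(t + q) = p for each data point; the three points give a linear system in c and q, then p follows.
Solving: c = -5, q = 0, p = -18, so T(t) = -5 − 18/(t + 0).
Then T(9) = -5 − 18/9 = -7.

-7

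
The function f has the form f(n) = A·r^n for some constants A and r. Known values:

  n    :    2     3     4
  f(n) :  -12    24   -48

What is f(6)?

-192

Consecutive ratio: 24/(-12) = -2, and -48/24 = -2, so r = -2.
Then A·(-2)^2 = -12 gives A = -3, and f(n) = -3·(-2)^n.
f(6) = -3·(-2)^6 = -192.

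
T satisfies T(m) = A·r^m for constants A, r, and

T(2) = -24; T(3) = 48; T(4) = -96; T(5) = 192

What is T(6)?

Consecutive ratio: 48/(-24) = -2, and -96/48 = -2, so r = -2.
Then A·(-2)^2 = -24 gives A = -6, and T(m) = -6·(-2)^m.
T(6) = -6·(-2)^6 = -384.

-384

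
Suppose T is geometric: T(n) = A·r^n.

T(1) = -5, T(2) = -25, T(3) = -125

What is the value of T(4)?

-625

Consecutive ratio: -25/(-5) = 5, and -125/(-25) = 5, so r = 5.
Then A·5^1 = -5 gives A = -1, and T(n) = -1·5^n.
T(4) = -1·5^4 = -625.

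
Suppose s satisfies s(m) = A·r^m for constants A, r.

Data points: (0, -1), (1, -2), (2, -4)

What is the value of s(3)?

Consecutive ratio: -2/(-1) = 2, and -4/(-2) = 2, so r = 2.
Then A·2^0 = -1 gives A = -1, and s(m) = -1·2^m.
s(3) = -1·2^3 = -8.

-8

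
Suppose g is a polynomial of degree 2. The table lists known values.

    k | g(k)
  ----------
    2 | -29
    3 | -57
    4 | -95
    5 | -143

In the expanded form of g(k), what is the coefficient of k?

-3

First differences: -28, -38, -48. Second differences: -10, -10.
Level-2 differences are constant, so g has degree 2.
Fitting a degree-2 polynomial gives g(k) = -5k² - 3k - 3.
The coefficient of k is -3.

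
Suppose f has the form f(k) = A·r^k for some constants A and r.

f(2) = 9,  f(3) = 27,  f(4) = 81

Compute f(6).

729

Consecutive ratio: 27/9 = 3, and 81/27 = 3, so r = 3.
Then A·3^2 = 9 gives A = 1, and f(k) = 1·3^k.
f(6) = 1·3^6 = 729.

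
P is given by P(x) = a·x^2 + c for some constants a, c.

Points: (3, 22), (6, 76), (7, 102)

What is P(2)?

From P(3) = 22 and P(6) = 76: 9a + c = 22 and 36a + c = 76.
Subtracting: 27a = 54, so a = 2; then c = 22 − 2·9 = 4.
So P(x) = 2x² + 4, and P(2) = 12.

12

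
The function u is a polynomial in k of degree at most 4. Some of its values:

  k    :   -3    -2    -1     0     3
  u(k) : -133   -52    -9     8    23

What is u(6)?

Write u(k) = ak^4 + bk³ + ck² + dk + e; the 5 given values yield a linear system in the 5 coefficients.
Solving, the leading coefficient vanishes, and u(k) = 2k³ - 7k² + 8k + 8.
Then u(6) = 236.

236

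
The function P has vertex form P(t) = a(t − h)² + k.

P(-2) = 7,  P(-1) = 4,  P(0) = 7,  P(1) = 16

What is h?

First differences -3, 3, 9; second difference 6 = 2a, so a = 3.
Expanding, the t-coefficient is −2ah = -6h; matching it to the data gives h = -1, and then k = 4.
So P(t) = 3(t + 1)² + 4.
Hence h = -1.

-1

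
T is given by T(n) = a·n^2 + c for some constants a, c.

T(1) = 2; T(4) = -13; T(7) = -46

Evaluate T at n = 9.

From T(1) = 2 and T(4) = -13: 1a + c = 2 and 16a + c = -13.
Subtracting: 15a = -15, so a = -1; then c = 2 − (-1)·1 = 3.
So T(n) = -1n² + 3, and T(9) = -78.

-78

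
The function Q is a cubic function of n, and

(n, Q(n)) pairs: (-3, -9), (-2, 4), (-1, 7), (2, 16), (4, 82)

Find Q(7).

Write Q(n) = an³ + bn² + cn + d; the 5 given values yield a linear system in the 4 coefficients.
Solving, Q(n) = n³ + n² - n + 6.
Then Q(7) = 391.

391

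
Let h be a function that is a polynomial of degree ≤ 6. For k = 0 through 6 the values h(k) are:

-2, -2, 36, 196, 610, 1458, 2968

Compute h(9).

14470

First differences: 0, 38, 160, 414, 848, 1510. Second differences: 38, 122, 254, 434, 662. Third differences: 84, 132, 180, 228. Fourth differences: 48, 48, 48.
Level-4 differences are constant, so h has degree 4.
Fitting a degree-4 polynomial gives h(k) = 2k^4 + 2k³ - k² - 3k - 2.
Then h(9) = 14470.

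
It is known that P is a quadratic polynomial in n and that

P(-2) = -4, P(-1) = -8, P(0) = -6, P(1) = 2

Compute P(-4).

22

First differences: -4, 2, 8. Second differences: 6, 6.
Level-2 differences are constant, so P has degree 2.
Fitting a degree-2 polynomial gives P(n) = 3n² + 5n - 6.
Then P(-4) = 22.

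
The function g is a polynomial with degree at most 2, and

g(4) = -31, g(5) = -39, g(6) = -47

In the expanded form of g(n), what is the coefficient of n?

First differences: -8, -8.
Level-1 differences are constant, so g has degree 1.
Fitting a degree-1 polynomial gives g(n) = -8n + 1.
The coefficient of n is -8.

-8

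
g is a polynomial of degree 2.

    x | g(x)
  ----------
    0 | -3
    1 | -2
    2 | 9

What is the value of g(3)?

30

Write g(x) = ax² + bx + c; the 3 given values yield a linear system in the 3 coefficients.
Solving, g(x) = 5x² - 4x - 3.
Then g(3) = 30.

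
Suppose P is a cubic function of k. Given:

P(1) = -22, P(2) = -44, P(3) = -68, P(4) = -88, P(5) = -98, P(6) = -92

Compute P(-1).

-8

First differences: -22, -24, -20, -10, 6. Second differences: -2, 4, 10, 16. Third differences: 6, 6, 6.
Level-3 differences are constant, so P has degree 3.
Fitting a degree-3 polynomial gives P(k) = k³ - 7k² - 8k - 8.
Then P(-1) = -8.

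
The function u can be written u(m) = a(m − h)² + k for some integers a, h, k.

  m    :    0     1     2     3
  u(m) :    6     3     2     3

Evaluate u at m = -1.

11

First differences -3, -1, 1; second difference 2 = 2a, so a = 1.
Expanding, the m-coefficient is −2ah = -2h; matching it to the data gives h = 2, and then k = 2.
So u(m) = 1(m − 2)² + 2.
u(-1) = 1·(-3)² + 2 = 11.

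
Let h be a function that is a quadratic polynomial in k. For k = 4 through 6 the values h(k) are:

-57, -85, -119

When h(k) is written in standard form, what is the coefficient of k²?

Write h(k) = ak² + bk + c; the 3 given values yield a linear system in the 3 coefficients.
Solving, h(k) = -3k² - k - 5.
The coefficient of k² is -3.

-3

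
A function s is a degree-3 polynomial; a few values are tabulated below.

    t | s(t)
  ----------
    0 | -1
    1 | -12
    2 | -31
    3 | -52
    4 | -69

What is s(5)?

First differences: -11, -19, -21, -17. Second differences: -8, -2, 4. Third differences: 6, 6.
Level-3 differences are constant, so s has degree 3.
Fitting a degree-3 polynomial gives s(t) = t³ - 7t² - 5t - 1.
Then s(5) = -76.

-76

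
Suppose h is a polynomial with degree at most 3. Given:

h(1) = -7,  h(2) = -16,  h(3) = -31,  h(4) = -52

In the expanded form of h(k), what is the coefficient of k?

0

Write h(k) = ak³ + bk² + ck + d; the 4 given values yield a linear system in the 4 coefficients.
Solving, the leading coefficient vanishes, and h(k) = -3k² - 4.
The coefficient of k is 0.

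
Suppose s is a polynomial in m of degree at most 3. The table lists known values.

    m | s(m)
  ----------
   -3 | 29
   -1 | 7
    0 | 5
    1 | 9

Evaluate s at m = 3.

Write s(m) = am³ + bm² + cm + d; the 4 given values yield a linear system in the 4 coefficients.
Solving, the leading coefficient vanishes, and s(m) = 3m² + m + 5.
Then s(3) = 35.

35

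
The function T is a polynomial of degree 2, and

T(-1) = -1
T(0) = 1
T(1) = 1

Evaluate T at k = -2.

-5

Write T(k) = ak² + bk + c; the 3 given values yield a linear system in the 3 coefficients.
Solving, T(k) = -k² + k + 1.
Then T(-2) = -5.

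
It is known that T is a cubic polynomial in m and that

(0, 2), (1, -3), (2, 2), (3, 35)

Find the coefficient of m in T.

-4

Write T(m) = am³ + bm² + cm + d; the 4 given values yield a linear system in the 4 coefficients.
Solving, T(m) = 3m³ - 4m² - 4m + 2.
The coefficient of m is -4.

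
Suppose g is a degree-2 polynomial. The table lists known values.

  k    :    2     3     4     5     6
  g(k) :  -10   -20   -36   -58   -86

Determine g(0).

First differences: -10, -16, -22, -28. Second differences: -6, -6, -6.
Level-2 differences are constant, so g has degree 2.
Fitting a degree-2 polynomial gives g(k) = -3k² + 5k - 8.
Then g(0) = -8.

-8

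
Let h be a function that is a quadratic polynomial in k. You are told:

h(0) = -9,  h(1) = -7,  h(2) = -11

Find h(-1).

Write h(k) = ak² + bk + c; the 3 given values yield a linear system in the 3 coefficients.
Solving, h(k) = -3k² + 5k - 9.
Then h(-1) = -17.

-17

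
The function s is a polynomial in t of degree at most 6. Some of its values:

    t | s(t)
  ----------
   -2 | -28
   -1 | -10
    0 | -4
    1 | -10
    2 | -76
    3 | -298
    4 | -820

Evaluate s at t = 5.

-1834

Write s(t) = at^6 + bt^5 + ct^4 + dt³ + et² + pt + q; the 7 given values yield a linear system in the 7 coefficients.
Solving, the top 2 coefficients vanish, and s(t) = -2t^4 - 4t³ - 4t² + 4t - 4.
Then s(5) = -1834.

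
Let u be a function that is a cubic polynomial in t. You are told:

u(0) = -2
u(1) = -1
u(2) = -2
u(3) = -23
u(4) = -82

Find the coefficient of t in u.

First differences: 1, -1, -21, -59. Second differences: -2, -20, -38. Third differences: -18, -18.
Level-3 differences are constant, so u has degree 3.
Fitting a degree-3 polynomial gives u(t) = -3t³ + 8t² - 4t - 2.
The coefficient of t is -4.

-4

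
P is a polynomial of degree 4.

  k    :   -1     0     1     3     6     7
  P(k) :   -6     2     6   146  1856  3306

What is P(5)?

Write P(k) = ak^4 + bk³ + ck² + dk + e; the 6 given values yield a linear system in the 5 coefficients.
Solving, P(k) = k^4 + 3k³ - 3k² + 3k + 2.
Then P(5) = 942.

942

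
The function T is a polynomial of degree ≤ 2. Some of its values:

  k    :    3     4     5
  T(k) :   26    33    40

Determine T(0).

5

Write T(k) = ak² + bk + c; the 3 given values yield a linear system in the 3 coefficients.
Solving, the leading coefficient vanishes, and T(k) = 7k + 5.
Then T(0) = 5.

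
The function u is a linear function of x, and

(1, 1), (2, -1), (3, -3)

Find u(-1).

5

First differences: -2, -2.
Level-1 differences are constant, so u has degree 1.
Fitting a degree-1 polynomial gives u(x) = -2x + 3.
Then u(-1) = 5.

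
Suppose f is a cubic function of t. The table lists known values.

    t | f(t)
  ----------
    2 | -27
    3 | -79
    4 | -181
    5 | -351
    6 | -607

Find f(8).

First differences: -52, -102, -170, -256. Second differences: -50, -68, -86. Third differences: -18, -18.
Level-3 differences are constant, so f has degree 3.
Fitting a degree-3 polynomial gives f(t) = -3t³ + 2t² - 5t - 1.
Then f(8) = -1449.

-1449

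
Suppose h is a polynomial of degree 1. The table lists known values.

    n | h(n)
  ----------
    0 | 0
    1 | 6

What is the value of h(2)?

12

Write h(n) = an + b; the 2 given values yield a linear system in the 2 coefficients.
Solving, h(n) = 6n.
Then h(2) = 12.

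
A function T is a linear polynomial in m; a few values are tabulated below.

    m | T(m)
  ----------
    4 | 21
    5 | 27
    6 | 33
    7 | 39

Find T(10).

First differences: 6, 6, 6.
Level-1 differences are constant, so T has degree 1.
Fitting a degree-1 polynomial gives T(m) = 6m - 3.
Then T(10) = 57.

57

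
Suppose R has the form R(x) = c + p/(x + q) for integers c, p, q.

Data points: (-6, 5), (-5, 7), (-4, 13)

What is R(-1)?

-5

(R(x) − c)(x + q) = p for each data point; the three points give a linear system in c and q, then p follows.
Solving: c = 1, q = 3, p = -12, so R(x) = 1 − 12/(x + 3).
Then R(-1) = 1 − 12/2 = -5.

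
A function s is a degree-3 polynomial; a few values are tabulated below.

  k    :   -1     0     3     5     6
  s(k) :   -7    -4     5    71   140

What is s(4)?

28

Write s(k) = ak³ + bk² + ck + d; the 5 given values yield a linear system in the 4 coefficients.
Solving, s(k) = k³ - 2k² - 4.
Then s(4) = 28.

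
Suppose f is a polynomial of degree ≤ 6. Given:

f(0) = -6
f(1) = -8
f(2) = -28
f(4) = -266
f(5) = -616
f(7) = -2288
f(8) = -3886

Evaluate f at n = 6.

Write f(n) = an^6 + bn^5 + cn^4 + dn³ + en² + pn + q; the 7 given values yield a linear system in the 7 coefficients.
Solving, the top 2 coefficients vanish, and f(n) = -n^4 + n³ - 5n² + 3n - 6.
Then f(6) = -1248.

-1248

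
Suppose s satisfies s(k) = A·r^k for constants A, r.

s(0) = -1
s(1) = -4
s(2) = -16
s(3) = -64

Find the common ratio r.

4

Consecutive ratio: -4/(-1) = 4, and -16/(-4) = 4, so r = 4.
Then A·4^0 = -1 gives A = -1, and s(k) = -1·4^k.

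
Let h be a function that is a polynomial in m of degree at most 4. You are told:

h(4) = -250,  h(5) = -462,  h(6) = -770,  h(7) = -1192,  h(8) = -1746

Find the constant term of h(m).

-2

First differences: -212, -308, -422, -554. Second differences: -96, -114, -132. Third differences: -18, -18.
Level-3 differences are constant, so h has degree 3.
Fitting a degree-3 polynomial gives h(m) = -3m³ - 3m² - 2m - 2.
The constant term is h(0) = -2.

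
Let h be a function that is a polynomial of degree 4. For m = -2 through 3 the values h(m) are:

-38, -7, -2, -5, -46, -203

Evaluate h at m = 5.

First differences: 31, 5, -3, -41, -157. Second differences: -26, -8, -38, -116. Third differences: 18, -30, -78. Fourth differences: -48, -48.
Level-4 differences are constant, so h has degree 4.
Fitting a degree-4 polynomial gives h(m) = -2m^4 - m³ - 2m² + 2m - 2.
Then h(5) = -1417.

-1417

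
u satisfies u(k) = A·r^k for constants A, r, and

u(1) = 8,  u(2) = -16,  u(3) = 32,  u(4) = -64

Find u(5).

Consecutive ratio: -16/8 = -2, and 32/(-16) = -2, so r = -2.
Then A·(-2)^1 = 8 gives A = -4, and u(k) = -4·(-2)^k.
u(5) = -4·(-2)^5 = 128.

128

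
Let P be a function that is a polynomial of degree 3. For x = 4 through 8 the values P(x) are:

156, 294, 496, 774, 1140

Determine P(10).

First differences: 138, 202, 278, 366. Second differences: 64, 76, 88. Third differences: 12, 12.
Level-3 differences are constant, so P has degree 3.
Fitting a degree-3 polynomial gives P(x) = 2x³ + 2x² - 2x + 4.
Then P(10) = 2184.

2184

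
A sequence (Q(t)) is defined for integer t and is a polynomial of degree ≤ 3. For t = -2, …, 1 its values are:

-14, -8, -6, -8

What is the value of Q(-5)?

-56

First differences: 6, 2, -2. Second differences: -4, -4.
Level-2 differences are constant, so Q has degree 2.
Fitting a degree-2 polynomial gives Q(t) = -2t² - 6.
Then Q(-5) = -56.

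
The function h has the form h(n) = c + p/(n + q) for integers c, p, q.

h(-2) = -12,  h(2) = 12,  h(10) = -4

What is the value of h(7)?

-3

(h(n) − c)(n + q) = p for each data point; the three points give a linear system in c and q, then p follows.
Solving: c = -6, q = -1, p = 18, so h(n) = -6 + 18/(n − 1).
Then h(7) = -6 + 18/6 = -3.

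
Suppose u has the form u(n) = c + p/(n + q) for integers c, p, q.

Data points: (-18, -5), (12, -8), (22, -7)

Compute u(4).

-16

(u(n) − c)(n + q) = p for each data point; the three points give a linear system in c and q, then p follows.
Solving: c = -6, q = -2, p = -20, so u(n) = -6 − 20/(n − 2).
Then u(4) = -6 − 20/2 = -16.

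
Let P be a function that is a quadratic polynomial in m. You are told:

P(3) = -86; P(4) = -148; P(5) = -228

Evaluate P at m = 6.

-326

Write P(m) = am² + bm + c; the 3 given values yield a linear system in the 3 coefficients.
Solving, P(m) = -9m² + m - 8.
Then P(6) = -326.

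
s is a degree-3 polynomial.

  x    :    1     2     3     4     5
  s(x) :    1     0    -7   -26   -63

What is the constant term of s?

First differences: -1, -7, -19, -37. Second differences: -6, -12, -18. Third differences: -6, -6.
Level-3 differences are constant, so s has degree 3.
Fitting a degree-3 polynomial gives s(x) = -x³ + 3x² - 3x + 2.
The constant term is s(0) = 2.

2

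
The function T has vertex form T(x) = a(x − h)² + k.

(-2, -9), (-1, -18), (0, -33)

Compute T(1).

-54

First differences -9, -15; second difference -6 = 2a, so a = -3.
Expanding, the x-coefficient is −2ah = 6h; matching it to the data gives h = -3, and then k = -6.
So T(x) = -3(x + 3)² − 6.
T(1) = -3·4² − 6 = -54.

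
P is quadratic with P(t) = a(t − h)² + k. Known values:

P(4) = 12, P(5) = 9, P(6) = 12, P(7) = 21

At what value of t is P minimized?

First differences -3, 3, 9; second difference 6 = 2a, so a = 3.
Expanding, the t-coefficient is −2ah = -6h; matching it to the data gives h = 5, and then k = 9.
So P(t) = 3(t − 5)² + 9.
Hence h = 5.

5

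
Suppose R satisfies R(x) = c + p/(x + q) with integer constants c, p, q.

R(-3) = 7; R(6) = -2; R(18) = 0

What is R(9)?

-1

(R(x) − c)(x + q) = p for each data point; the three points give a linear system in c and q, then p follows.
Solving: c = 1, q = 0, p = -18, so R(x) = 1 − 18/(x + 0).
Then R(9) = 1 − 18/9 = -1.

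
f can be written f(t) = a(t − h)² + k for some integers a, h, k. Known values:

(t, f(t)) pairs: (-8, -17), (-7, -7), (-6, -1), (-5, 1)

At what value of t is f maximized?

-5

First differences 10, 6, 2; second difference -4 = 2a, so a = -2.
Expanding, the t-coefficient is −2ah = 4h; matching it to the data gives h = -5, and then k = 1.
So f(t) = -2(t + 5)² + 1.
Hence h = -5.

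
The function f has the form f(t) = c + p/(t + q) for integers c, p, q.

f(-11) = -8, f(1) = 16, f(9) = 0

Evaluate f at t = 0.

36

(f(t) − c)(t + q) = p for each data point; the three points give a linear system in c and q, then p follows.
Solving: c = -4, q = 1, p = 40, so f(t) = -4 + 40/(t + 1).
Then f(0) = -4 + 40/1 = 36.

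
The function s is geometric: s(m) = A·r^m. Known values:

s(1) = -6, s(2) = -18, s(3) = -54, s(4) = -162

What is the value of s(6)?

-1458

Consecutive ratio: -18/(-6) = 3, and -54/(-18) = 3, so r = 3.
Then A·3^1 = -6 gives A = -2, and s(m) = -2·3^m.
s(6) = -2·3^6 = -1458.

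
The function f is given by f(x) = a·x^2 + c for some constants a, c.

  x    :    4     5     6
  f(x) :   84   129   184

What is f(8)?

324

From f(4) = 84 and f(5) = 129: 16a + c = 84 and 25a + c = 129.
Subtracting: 9a = 45, so a = 5; then c = 84 − 5·16 = 4.
So f(x) = 5x² + 4, and f(8) = 324.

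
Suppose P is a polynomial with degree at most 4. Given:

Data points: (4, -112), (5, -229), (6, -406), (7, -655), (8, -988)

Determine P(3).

Write P(x) = ax^4 + bx³ + cx² + dx + e; the 5 given values yield a linear system in the 5 coefficients.
Solving, the leading coefficient vanishes, and P(x) = -2x³ + 5x - 4.
Then P(3) = -43.

-43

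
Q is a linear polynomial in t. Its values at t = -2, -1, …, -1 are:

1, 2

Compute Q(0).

Write Q(t) = at + b; the 2 given values yield a linear system in the 2 coefficients.
Solving, Q(t) = t + 3.
Then Q(0) = 3.

3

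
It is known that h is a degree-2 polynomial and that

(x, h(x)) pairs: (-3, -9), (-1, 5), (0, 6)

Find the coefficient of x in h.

-1

Write h(x) = ax² + bx + c; the 3 given values yield a linear system in the 3 coefficients.
Solving, h(x) = -2x² - x + 6.
The coefficient of x is -1.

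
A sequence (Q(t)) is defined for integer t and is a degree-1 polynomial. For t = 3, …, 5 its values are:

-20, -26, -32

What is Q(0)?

-2

First differences: -6, -6.
Level-1 differences are constant, so Q has degree 1.
Fitting a degree-1 polynomial gives Q(t) = -6t - 2.
Then Q(0) = -2.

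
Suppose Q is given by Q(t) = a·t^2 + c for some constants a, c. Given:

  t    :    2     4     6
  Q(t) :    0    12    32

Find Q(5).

21

From Q(2) = 0 and Q(4) = 12: 4a + c = 0 and 16a + c = 12.
Subtracting: 12a = 12, so a = 1; then c = 0 − 1·4 = -4.
So Q(t) = 1t² − 4, and Q(5) = 21.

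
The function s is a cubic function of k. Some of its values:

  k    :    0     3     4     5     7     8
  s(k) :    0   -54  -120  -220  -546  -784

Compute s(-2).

Write s(k) = ak³ + bk² + ck + d; the 6 given values yield a linear system in the 4 coefficients.
Solving, s(k) = -k³ - 5k² + 6k.
Then s(-2) = -24.

-24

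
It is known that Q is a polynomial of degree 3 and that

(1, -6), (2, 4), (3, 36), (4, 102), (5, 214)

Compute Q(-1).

-8

First differences: 10, 32, 66, 112. Second differences: 22, 34, 46. Third differences: 12, 12.
Level-3 differences are constant, so Q has degree 3.
Fitting a degree-3 polynomial gives Q(m) = 2m³ - m² - m - 6.
Then Q(-1) = -8.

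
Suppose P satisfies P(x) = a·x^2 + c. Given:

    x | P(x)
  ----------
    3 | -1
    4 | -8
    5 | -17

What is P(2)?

4

From P(3) = -1 and P(4) = -8: 9a + c = -1 and 16a + c = -8.
Subtracting: 7a = -7, so a = -1; then c = -1 − (-1)·9 = 8.
So P(x) = -1x² + 8, and P(2) = 4.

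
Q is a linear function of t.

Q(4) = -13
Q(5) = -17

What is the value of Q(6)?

-21

Write Q(t) = at + b; the 2 given values yield a linear system in the 2 coefficients.
Solving, Q(t) = -4t + 3.
Then Q(6) = -21.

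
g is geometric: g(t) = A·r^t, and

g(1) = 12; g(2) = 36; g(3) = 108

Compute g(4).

324

Consecutive ratio: 36/12 = 3, and 108/36 = 3, so r = 3.
Then A·3^1 = 12 gives A = 4, and g(t) = 4·3^t.
g(4) = 4·3^4 = 324.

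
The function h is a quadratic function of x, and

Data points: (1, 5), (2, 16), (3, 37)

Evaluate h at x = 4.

68

Write h(x) = ax² + bx + c; the 3 given values yield a linear system in the 3 coefficients.
Solving, h(x) = 5x² - 4x + 4.
Then h(4) = 68.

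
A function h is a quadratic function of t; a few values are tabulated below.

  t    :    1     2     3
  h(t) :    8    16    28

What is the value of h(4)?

44

Write h(t) = at² + bt + c; the 3 given values yield a linear system in the 3 coefficients.
Solving, h(t) = 2t² + 2t + 4.
Then h(4) = 44.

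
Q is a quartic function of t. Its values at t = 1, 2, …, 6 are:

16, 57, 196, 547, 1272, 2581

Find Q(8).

Write Q(t) = at^4 + bt³ + ct² + dt + e; the 6 given values yield a linear system in the 5 coefficients.
Solving, Q(t) = 2t^4 - t³ + 5t² + 3t + 7.
Then Q(8) = 8031.

8031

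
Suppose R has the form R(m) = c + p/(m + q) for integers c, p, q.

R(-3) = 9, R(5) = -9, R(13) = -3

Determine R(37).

(R(m) − c)(m + q) = p for each data point; the three points give a linear system in c and q, then p follows.
Solving: c = 0, q = -1, p = -36, so R(m) = -36/(m − 1).
Then R(37) = 0 − 36/36 = -1.

-1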